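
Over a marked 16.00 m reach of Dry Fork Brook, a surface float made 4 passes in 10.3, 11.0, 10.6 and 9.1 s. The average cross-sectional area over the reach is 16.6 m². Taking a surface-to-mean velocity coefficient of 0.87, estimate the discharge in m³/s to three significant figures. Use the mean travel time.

t̄ = (10.3 + 11.0 + 10.6 + 9.1) / 4 = 10.25 s
v_surface = L / t̄ = 16.00 / 10.25 = 1.561 m/s
v_mean = 0.87 × 1.561 = 1.358 m/s
Q = A × v_mean = 16.6 × 1.358 = 22.54 m³/s

22.5 m³/s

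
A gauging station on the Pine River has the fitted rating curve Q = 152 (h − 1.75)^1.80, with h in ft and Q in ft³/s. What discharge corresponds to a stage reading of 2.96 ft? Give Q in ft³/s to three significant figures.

214 ft³/s

Q = 152 × (2.96 − 1.75)^1.80 = 152 × 1.21^1.80 = 214.2 ft³/s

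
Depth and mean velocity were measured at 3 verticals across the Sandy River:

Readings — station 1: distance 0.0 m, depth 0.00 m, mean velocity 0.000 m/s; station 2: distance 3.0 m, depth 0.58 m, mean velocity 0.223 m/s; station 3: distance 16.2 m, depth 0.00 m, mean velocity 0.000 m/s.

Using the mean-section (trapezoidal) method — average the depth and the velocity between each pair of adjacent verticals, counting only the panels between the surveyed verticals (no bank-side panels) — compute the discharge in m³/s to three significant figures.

Panel 1-2: Δb = 3 m, d̄ = (0.00+0.58)/2 = 0.29, v̄ = (0.000+0.223)/2 = 0.1115 → q = 3×0.29×0.1115 = 0.09701 m³/s
Panel 2-3: Δb = 13.2 m, d̄ = (0.58+0.00)/2 = 0.29, v̄ = (0.223+0.000)/2 = 0.1115 → q = 13.2×0.29×0.1115 = 0.4268 m³/s
Q = Σ q = 0.5238 m³/s

0.524 m³/s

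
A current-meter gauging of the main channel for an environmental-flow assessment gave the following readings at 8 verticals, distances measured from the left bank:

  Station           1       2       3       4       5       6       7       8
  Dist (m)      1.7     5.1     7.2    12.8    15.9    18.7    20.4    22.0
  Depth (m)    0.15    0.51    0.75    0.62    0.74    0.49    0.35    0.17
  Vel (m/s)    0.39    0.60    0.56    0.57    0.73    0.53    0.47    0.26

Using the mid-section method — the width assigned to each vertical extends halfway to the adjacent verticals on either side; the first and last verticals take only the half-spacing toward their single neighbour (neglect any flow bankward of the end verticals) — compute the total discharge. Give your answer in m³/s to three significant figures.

w_1 = (5.1 − 1.7)/2 = 1.7 m; q_1 = 0.39 × 0.15 × 1.7 = 0.09945 m³/s
w_2 = (7.2 − 1.7)/2 = 2.75 m; q_2 = 0.60 × 0.51 × 2.75 = 0.8415 m³/s
w_3 = (12.8 − 5.1)/2 = 3.85 m; q_3 = 0.56 × 0.75 × 3.85 = 1.617 m³/s
w_4 = (15.9 − 7.2)/2 = 4.35 m; q_4 = 0.57 × 0.62 × 4.35 = 1.537 m³/s
w_5 = (18.7 − 12.8)/2 = 2.95 m; q_5 = 0.73 × 0.74 × 2.95 = 1.594 m³/s
w_6 = (20.4 − 15.9)/2 = 2.25 m; q_6 = 0.53 × 0.49 × 2.25 = 0.5843 m³/s
w_7 = (22.0 − 18.7)/2 = 1.65 m; q_7 = 0.47 × 0.35 × 1.65 = 0.2714 m³/s
w_8 = (22.0 − 20.4)/2 = 0.8 m; q_8 = 0.26 × 0.17 × 0.8 = 0.03536 m³/s
Q = Σ qᵢ = 6.580 m³/s

6.58 m³/s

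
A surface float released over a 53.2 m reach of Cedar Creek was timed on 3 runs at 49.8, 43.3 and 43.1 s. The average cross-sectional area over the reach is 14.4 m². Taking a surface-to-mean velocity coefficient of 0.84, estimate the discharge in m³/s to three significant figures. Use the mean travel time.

14.2 m³/s

t̄ = (49.8 + 43.3 + 43.1) / 3 = 45.4 s
v_surface = L / t̄ = 53.2 / 45.4 = 1.172 m/s
v_mean = 0.84 × 1.172 = 0.9843 m/s
Q = A × v_mean = 14.4 × 0.9843 = 14.17 m³/s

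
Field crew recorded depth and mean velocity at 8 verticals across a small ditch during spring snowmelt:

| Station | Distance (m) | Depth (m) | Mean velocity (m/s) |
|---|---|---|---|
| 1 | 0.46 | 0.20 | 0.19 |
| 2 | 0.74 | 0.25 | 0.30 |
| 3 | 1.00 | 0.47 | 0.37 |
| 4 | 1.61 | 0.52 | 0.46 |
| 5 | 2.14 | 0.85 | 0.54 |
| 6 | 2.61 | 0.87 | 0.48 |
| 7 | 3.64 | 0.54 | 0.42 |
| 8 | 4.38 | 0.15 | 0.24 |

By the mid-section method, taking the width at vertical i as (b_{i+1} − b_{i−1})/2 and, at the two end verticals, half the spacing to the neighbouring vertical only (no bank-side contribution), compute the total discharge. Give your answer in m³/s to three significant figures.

0.994 m³/s

w_1 = (0.74 − 0.46)/2 = 0.14 m; q_1 = 0.19 × 0.20 × 0.14 = 0.005320 m³/s
w_2 = (1.00 − 0.46)/2 = 0.27 m; q_2 = 0.30 × 0.25 × 0.27 = 0.02025 m³/s
w_3 = (1.61 − 0.74)/2 = 0.435 m; q_3 = 0.37 × 0.47 × 0.435 = 0.07565 m³/s
w_4 = (2.14 − 1.00)/2 = 0.57 m; q_4 = 0.46 × 0.52 × 0.57 = 0.1363 m³/s
w_5 = (2.61 − 1.61)/2 = 0.5 m; q_5 = 0.54 × 0.85 × 0.5 = 0.2295 m³/s
w_6 = (3.64 − 2.14)/2 = 0.75 m; q_6 = 0.48 × 0.87 × 0.75 = 0.3132 m³/s
w_7 = (4.38 − 2.61)/2 = 0.885 m; q_7 = 0.42 × 0.54 × 0.885 = 0.2007 m³/s
w_8 = (4.38 − 3.64)/2 = 0.37 m; q_8 = 0.24 × 0.15 × 0.37 = 0.01332 m³/s
Q = Σ qᵢ = 0.9943 m³/s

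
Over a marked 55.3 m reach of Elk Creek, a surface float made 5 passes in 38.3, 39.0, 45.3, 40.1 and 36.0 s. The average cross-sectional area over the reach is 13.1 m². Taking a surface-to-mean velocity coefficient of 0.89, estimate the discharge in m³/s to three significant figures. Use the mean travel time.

t̄ = (38.3 + 39.0 + 45.3 + 40.1 + 36.0) / 5 = 39.74 s
v_surface = L / t̄ = 55.3 / 39.74 = 1.392 m/s
v_mean = 0.89 × 1.392 = 1.238 m/s
Q = A × v_mean = 13.1 × 1.238 = 16.22 m³/s

16.2 m³/s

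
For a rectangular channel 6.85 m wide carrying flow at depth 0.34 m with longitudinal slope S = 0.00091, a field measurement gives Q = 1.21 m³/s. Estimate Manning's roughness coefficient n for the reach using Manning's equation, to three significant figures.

0.0266

A = b·y = 6.85 × 0.34 = 2.329 m²
P = b + 2y = 6.85 + 2×0.34 = 7.530 m
R = A/P = 2.329/7.530 = 0.3093 m
n = (1/Q)·A·R^(2/3)·S^(1/2) = (1/1.21) × 2.329 × 0.4574 × 0.03017 = 0.02656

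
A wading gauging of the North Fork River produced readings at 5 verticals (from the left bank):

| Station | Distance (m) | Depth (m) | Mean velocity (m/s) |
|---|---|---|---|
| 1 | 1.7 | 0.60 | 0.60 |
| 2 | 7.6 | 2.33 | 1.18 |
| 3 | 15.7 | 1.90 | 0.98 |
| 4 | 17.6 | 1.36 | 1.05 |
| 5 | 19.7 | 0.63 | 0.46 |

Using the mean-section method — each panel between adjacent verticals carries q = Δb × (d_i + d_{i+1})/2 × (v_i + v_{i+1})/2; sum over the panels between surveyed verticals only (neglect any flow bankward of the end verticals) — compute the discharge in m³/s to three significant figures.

30.9 m³/s

Panel 1-2: Δb = 5.9 m, d̄ = (0.60+2.33)/2 = 1.465, v̄ = (0.60+1.18)/2 = 0.89 → q = 5.9×1.465×0.89 = 7.693 m³/s
Panel 2-3: Δb = 8.1 m, d̄ = (2.33+1.90)/2 = 2.115, v̄ = (1.18+0.98)/2 = 1.08 → q = 8.1×2.115×1.08 = 18.50 m³/s
Panel 3-4: Δb = 1.9 m, d̄ = (1.90+1.36)/2 = 1.63, v̄ = (0.98+1.05)/2 = 1.015 → q = 1.9×1.63×1.015 = 3.143 m³/s
Panel 4-5: Δb = 2.1 m, d̄ = (1.36+0.63)/2 = 0.995, v̄ = (1.05+0.46)/2 = 0.755 → q = 2.1×0.995×0.755 = 1.578 m³/s
Q = Σ q = 30.92 m³/s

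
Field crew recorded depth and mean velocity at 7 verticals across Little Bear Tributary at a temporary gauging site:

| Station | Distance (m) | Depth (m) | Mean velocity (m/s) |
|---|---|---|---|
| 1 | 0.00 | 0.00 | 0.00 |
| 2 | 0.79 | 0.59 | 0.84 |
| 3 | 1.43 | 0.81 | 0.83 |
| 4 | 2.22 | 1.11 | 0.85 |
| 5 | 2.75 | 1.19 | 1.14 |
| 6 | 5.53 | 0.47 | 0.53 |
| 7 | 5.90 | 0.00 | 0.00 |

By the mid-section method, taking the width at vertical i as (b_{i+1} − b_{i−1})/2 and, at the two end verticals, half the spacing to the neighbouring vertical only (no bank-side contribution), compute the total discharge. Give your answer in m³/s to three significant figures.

w_2 = (1.43 − 0.00)/2 = 0.715 m; q_2 = 0.84 × 0.59 × 0.715 = 0.3544 m³/s
w_3 = (2.22 − 0.79)/2 = 0.715 m; q_3 = 0.83 × 0.81 × 0.715 = 0.4807 m³/s
w_4 = (2.75 − 1.43)/2 = 0.66 m; q_4 = 0.85 × 1.11 × 0.66 = 0.6227 m³/s
w_5 = (5.53 − 2.22)/2 = 1.655 m; q_5 = 1.14 × 1.19 × 1.655 = 2.245 m³/s
w_6 = (5.90 − 2.75)/2 = 1.575 m; q_6 = 0.53 × 0.47 × 1.575 = 0.3923 m³/s
Stations 1, 7 contribute zero (depth or velocity is 0).
Q = Σ qᵢ = 4.095 m³/s

4.10 m³/s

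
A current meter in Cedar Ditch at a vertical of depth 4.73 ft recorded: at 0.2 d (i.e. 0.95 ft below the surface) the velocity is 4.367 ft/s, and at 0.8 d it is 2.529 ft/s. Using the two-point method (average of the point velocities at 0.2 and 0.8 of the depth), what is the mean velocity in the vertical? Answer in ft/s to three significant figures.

v̄ = (4.367 + 2.529) / 2 = 3.448 ft/s

3.45 ft/s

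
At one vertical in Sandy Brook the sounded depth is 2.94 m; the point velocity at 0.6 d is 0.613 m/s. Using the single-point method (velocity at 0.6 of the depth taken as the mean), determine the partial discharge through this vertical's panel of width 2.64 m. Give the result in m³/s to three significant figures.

v̄ = v₀.₆ = 0.613 m/s
q = v̄ × d × w = 0.6130 × 2.94 × 2.64 = 4.758 m³/s

4.76 m³/s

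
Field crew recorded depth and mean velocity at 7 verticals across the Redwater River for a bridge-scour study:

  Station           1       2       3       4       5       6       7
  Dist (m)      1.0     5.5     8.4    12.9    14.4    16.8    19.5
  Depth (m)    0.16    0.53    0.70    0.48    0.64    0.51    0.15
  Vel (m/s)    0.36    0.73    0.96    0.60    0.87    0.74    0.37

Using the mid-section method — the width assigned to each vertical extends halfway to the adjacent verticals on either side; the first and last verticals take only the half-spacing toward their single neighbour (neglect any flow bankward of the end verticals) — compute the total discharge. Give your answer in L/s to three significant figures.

7030 L/s

w_1 = (5.5 − 1.0)/2 = 2.25 m; q_1 = 0.36 × 0.16 × 2.25 = 0.1296 m³/s
w_2 = (8.4 − 1.0)/2 = 3.7 m; q_2 = 0.73 × 0.53 × 3.7 = 1.432 m³/s
w_3 = (12.9 − 5.5)/2 = 3.7 m; q_3 = 0.96 × 0.70 × 3.7 = 2.486 m³/s
w_4 = (14.4 − 8.4)/2 = 3 m; q_4 = 0.60 × 0.48 × 3 = 0.8640 m³/s
w_5 = (16.8 − 12.9)/2 = 1.95 m; q_5 = 0.87 × 0.64 × 1.95 = 1.086 m³/s
w_6 = (19.5 − 14.4)/2 = 2.55 m; q_6 = 0.74 × 0.51 × 2.55 = 0.9624 m³/s
w_7 = (19.5 − 16.8)/2 = 1.35 m; q_7 = 0.37 × 0.15 × 1.35 = 0.07493 m³/s
Q = Σ qᵢ = 7.035 m³/s
= 7.035 × 1000 = 7035 L/s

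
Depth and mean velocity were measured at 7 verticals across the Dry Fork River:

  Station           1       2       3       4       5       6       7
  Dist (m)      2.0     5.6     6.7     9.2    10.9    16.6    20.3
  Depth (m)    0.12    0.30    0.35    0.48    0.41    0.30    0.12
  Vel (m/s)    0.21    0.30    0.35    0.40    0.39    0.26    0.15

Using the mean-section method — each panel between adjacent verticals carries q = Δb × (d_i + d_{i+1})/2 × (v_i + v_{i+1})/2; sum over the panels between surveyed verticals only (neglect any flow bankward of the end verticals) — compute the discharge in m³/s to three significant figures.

Panel 1-2: Δb = 3.6 m, d̄ = (0.12+0.30)/2 = 0.21, v̄ = (0.21+0.30)/2 = 0.255 → q = 3.6×0.21×0.255 = 0.1928 m³/s
Panel 2-3: Δb = 1.1 m, d̄ = (0.30+0.35)/2 = 0.325, v̄ = (0.30+0.35)/2 = 0.325 → q = 1.1×0.325×0.325 = 0.1162 m³/s
Panel 3-4: Δb = 2.5 m, d̄ = (0.35+0.48)/2 = 0.415, v̄ = (0.35+0.40)/2 = 0.375 → q = 2.5×0.415×0.375 = 0.3891 m³/s
Panel 4-5: Δb = 1.7 m, d̄ = (0.48+0.41)/2 = 0.445, v̄ = (0.40+0.39)/2 = 0.395 → q = 1.7×0.445×0.395 = 0.2988 m³/s
Panel 5-6: Δb = 5.7 m, d̄ = (0.41+0.30)/2 = 0.355, v̄ = (0.39+0.26)/2 = 0.325 → q = 5.7×0.355×0.325 = 0.6576 m³/s
Panel 6-7: Δb = 3.7 m, d̄ = (0.30+0.12)/2 = 0.21, v̄ = (0.26+0.15)/2 = 0.205 → q = 3.7×0.21×0.205 = 0.1593 m³/s
Q = Σ q = 1.814 m³/s

1.81 m³/s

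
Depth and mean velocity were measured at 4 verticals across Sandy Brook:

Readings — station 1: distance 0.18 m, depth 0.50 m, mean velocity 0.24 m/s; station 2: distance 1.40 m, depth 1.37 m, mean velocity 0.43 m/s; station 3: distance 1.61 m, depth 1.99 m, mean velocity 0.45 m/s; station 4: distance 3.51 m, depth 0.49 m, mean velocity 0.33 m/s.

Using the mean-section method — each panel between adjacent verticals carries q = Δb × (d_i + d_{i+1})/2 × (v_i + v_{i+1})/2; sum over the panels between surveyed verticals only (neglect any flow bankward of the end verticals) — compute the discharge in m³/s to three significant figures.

1.46 m³/s

Panel 1-2: Δb = 1.22 m, d̄ = (0.50+1.37)/2 = 0.935, v̄ = (0.24+0.43)/2 = 0.335 → q = 1.22×0.935×0.335 = 0.3821 m³/s
Panel 2-3: Δb = 0.21 m, d̄ = (1.37+1.99)/2 = 1.68, v̄ = (0.43+0.45)/2 = 0.44 → q = 0.21×1.68×0.44 = 0.1552 m³/s
Panel 3-4: Δb = 1.9 m, d̄ = (1.99+0.49)/2 = 1.24, v̄ = (0.45+0.33)/2 = 0.39 → q = 1.9×1.24×0.39 = 0.9188 m³/s
Q = Σ q = 1.456 m³/s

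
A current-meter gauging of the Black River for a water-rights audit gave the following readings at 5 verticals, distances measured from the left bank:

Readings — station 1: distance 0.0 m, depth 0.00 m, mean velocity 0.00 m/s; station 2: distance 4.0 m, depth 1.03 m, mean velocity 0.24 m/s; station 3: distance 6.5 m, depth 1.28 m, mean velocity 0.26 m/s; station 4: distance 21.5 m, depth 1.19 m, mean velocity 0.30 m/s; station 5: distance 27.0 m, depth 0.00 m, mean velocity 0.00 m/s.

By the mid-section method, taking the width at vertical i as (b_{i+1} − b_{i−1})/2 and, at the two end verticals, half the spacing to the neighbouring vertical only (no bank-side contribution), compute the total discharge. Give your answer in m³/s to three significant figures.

w_2 = (6.5 − 0.0)/2 = 3.25 m; q_2 = 0.24 × 1.03 × 3.25 = 0.8034 m³/s
w_3 = (21.5 − 4.0)/2 = 8.75 m; q_3 = 0.26 × 1.28 × 8.75 = 2.912 m³/s
w_4 = (27.0 − 6.5)/2 = 10.25 m; q_4 = 0.30 × 1.19 × 10.25 = 3.659 m³/s
Stations 1, 5 contribute zero (depth or velocity is 0).
Q = Σ qᵢ = 7.375 m³/s

7.37 m³/s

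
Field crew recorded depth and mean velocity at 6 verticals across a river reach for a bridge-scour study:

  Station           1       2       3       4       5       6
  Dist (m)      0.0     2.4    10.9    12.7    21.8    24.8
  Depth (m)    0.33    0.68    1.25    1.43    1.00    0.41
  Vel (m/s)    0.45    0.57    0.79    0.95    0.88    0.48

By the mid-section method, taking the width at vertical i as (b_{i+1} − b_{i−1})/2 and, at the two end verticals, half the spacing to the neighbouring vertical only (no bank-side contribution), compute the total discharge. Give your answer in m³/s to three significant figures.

w_1 = (2.4 − 0.0)/2 = 1.2 m; q_1 = 0.45 × 0.33 × 1.2 = 0.1782 m³/s
w_2 = (10.9 − 0.0)/2 = 5.45 m; q_2 = 0.57 × 0.68 × 5.45 = 2.112 m³/s
w_3 = (12.7 − 2.4)/2 = 5.15 m; q_3 = 0.79 × 1.25 × 5.15 = 5.086 m³/s
w_4 = (21.8 − 10.9)/2 = 5.45 m; q_4 = 0.95 × 1.43 × 5.45 = 7.404 m³/s
w_5 = (24.8 − 12.7)/2 = 6.05 m; q_5 = 0.88 × 1.00 × 6.05 = 5.324 m³/s
w_6 = (24.8 − 21.8)/2 = 1.5 m; q_6 = 0.48 × 0.41 × 1.5 = 0.2952 m³/s
Q = Σ qᵢ = 20.40 m³/s

20.4 m³/s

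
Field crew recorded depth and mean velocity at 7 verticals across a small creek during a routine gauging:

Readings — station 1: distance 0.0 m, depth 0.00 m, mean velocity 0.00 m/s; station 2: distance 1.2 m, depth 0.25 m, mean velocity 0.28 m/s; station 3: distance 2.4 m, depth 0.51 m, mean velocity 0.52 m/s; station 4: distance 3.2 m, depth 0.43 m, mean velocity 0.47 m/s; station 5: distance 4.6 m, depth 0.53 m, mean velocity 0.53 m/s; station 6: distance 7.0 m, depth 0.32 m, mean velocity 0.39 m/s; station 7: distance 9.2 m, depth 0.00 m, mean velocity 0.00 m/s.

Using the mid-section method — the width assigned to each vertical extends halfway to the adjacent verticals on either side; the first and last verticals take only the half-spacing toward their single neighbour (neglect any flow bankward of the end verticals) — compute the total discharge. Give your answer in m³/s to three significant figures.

w_2 = (2.4 − 0.0)/2 = 1.2 m; q_2 = 0.28 × 0.25 × 1.2 = 0.08400 m³/s
w_3 = (3.2 − 1.2)/2 = 1 m; q_3 = 0.52 × 0.51 × 1 = 0.2652 m³/s
w_4 = (4.6 − 2.4)/2 = 1.1 m; q_4 = 0.47 × 0.43 × 1.1 = 0.2223 m³/s
w_5 = (7.0 − 3.2)/2 = 1.9 m; q_5 = 0.53 × 0.53 × 1.9 = 0.5337 m³/s
w_6 = (9.2 − 4.6)/2 = 2.3 m; q_6 = 0.39 × 0.32 × 2.3 = 0.2870 m³/s
Stations 1, 7 contribute zero (depth or velocity is 0).
Q = Σ qᵢ = 1.392 m³/s

1.39 m³/s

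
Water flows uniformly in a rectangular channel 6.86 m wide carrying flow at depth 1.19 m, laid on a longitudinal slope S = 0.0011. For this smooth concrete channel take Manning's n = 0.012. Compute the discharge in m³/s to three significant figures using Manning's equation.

A = b·y = 6.86 × 1.19 = 8.163 m²
P = b + 2y = 6.86 + 2×1.19 = 9.240 m
R = A/P = 8.163/9.240 = 0.8835 m
Q = (1/n)·A·R^(2/3)·S^(1/2) = (1/0.012) × 8.163 × 0.8835^(2/3) × 0.0011^(1/2) = 20.77 m³/s

20.8 m³/s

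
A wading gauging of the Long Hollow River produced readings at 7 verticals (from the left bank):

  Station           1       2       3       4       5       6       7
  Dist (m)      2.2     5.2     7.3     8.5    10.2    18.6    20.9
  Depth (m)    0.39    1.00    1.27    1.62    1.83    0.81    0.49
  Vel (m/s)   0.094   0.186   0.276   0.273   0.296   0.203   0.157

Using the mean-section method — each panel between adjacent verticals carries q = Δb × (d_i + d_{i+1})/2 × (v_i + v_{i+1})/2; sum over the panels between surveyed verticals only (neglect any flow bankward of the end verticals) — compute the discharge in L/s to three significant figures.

Panel 1-2: Δb = 3 m, d̄ = (0.39+1.00)/2 = 0.695, v̄ = (0.094+0.186)/2 = 0.14 → q = 3×0.695×0.14 = 0.2919 m³/s
Panel 2-3: Δb = 2.1 m, d̄ = (1.00+1.27)/2 = 1.135, v̄ = (0.186+0.276)/2 = 0.231 → q = 2.1×1.135×0.231 = 0.5506 m³/s
Panel 3-4: Δb = 1.2 m, d̄ = (1.27+1.62)/2 = 1.445, v̄ = (0.276+0.273)/2 = 0.2745 → q = 1.2×1.445×0.2745 = 0.4760 m³/s
Panel 4-5: Δb = 1.7 m, d̄ = (1.62+1.83)/2 = 1.725, v̄ = (0.273+0.296)/2 = 0.2845 → q = 1.7×1.725×0.2845 = 0.8343 m³/s
Panel 5-6: Δb = 8.4 m, d̄ = (1.83+0.81)/2 = 1.32, v̄ = (0.296+0.203)/2 = 0.2495 → q = 8.4×1.32×0.2495 = 2.766 m³/s
Panel 6-7: Δb = 2.3 m, d̄ = (0.81+0.49)/2 = 0.65, v̄ = (0.203+0.157)/2 = 0.18 → q = 2.3×0.65×0.18 = 0.2691 m³/s
Q = Σ q = 5.188 m³/s
= 5.188 × 1000 = 5188 L/s

5190 L/s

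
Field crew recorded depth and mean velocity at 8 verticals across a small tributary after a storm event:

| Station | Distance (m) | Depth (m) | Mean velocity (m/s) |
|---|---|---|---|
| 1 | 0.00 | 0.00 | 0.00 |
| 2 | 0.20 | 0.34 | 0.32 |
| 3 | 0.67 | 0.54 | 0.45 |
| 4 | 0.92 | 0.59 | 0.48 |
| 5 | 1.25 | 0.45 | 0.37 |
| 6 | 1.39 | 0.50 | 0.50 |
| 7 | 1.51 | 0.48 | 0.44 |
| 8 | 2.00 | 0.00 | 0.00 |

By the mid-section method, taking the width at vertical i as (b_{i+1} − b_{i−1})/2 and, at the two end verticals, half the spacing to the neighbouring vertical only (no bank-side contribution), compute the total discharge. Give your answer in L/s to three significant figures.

w_2 = (0.67 − 0.00)/2 = 0.335 m; q_2 = 0.32 × 0.34 × 0.335 = 0.03645 m³/s
w_3 = (0.92 − 0.20)/2 = 0.36 m; q_3 = 0.45 × 0.54 × 0.36 = 0.08748 m³/s
w_4 = (1.25 − 0.67)/2 = 0.29 m; q_4 = 0.48 × 0.59 × 0.29 = 0.08213 m³/s
w_5 = (1.39 − 0.92)/2 = 0.235 m; q_5 = 0.37 × 0.45 × 0.235 = 0.03913 m³/s
w_6 = (1.51 − 1.25)/2 = 0.13 m; q_6 = 0.50 × 0.50 × 0.13 = 0.03250 m³/s
w_7 = (2.00 − 1.39)/2 = 0.305 m; q_7 = 0.44 × 0.48 × 0.305 = 0.06442 m³/s
Stations 1, 8 contribute zero (depth or velocity is 0).
Q = Σ qᵢ = 0.3421 m³/s
= 0.3421 × 1000 = 342.1 L/s

342 L/s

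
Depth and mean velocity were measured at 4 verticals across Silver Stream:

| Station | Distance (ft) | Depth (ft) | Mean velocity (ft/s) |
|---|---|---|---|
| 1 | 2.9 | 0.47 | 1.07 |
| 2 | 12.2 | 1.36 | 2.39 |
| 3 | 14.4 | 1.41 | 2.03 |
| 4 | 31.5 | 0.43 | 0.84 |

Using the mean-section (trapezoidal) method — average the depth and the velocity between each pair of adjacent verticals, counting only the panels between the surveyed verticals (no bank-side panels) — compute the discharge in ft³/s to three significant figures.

44.0 ft³/s

Panel 1-2: Δb = 9.3 ft, d̄ = (0.47+1.36)/2 = 0.915, v̄ = (1.07+2.39)/2 = 1.73 → q = 9.3×0.915×1.73 = 14.72 ft³/s
Panel 2-3: Δb = 2.2 ft, d̄ = (1.36+1.41)/2 = 1.385, v̄ = (2.39+2.03)/2 = 2.21 → q = 2.2×1.385×2.21 = 6.734 ft³/s
Panel 3-4: Δb = 17.1 ft, d̄ = (1.41+0.43)/2 = 0.92, v̄ = (2.03+0.84)/2 = 1.435 → q = 17.1×0.92×1.435 = 22.58 ft³/s
Q = Σ q = 44.03 ft³/s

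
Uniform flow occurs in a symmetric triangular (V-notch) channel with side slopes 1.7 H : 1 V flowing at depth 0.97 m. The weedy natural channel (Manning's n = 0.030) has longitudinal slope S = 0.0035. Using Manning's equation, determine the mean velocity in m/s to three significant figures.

1.10 m/s

A = z·y² = 1.7×0.97² = 1.600 m²
P = 2y√(1+z²) = 2×0.97×√(1+1.7²) = 3.826 m
R = A/P = 1.600/3.826 = 0.4180 m
Q = (1/n)·A·R^(2/3)·S^(1/2) = (1/0.030) × 1.600 × 0.4180^(2/3) × 0.0035^(1/2) = 1.764 m³/s
V = Q/A = 1.764/1.600 = 1.103 m/s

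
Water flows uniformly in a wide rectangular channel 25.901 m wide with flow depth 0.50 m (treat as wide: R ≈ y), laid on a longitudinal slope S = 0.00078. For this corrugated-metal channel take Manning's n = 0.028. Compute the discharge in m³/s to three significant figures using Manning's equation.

8.14 m³/s

A = b·y = 25.901 × 0.50 = 12.95 m²
Wide channel: R ≈ y = 0.50 m
Q = (1/n)·A·R^(2/3)·S^(1/2) = (1/0.028) × 12.95 × 0.5000^(2/3) × 0.00078^(1/2) = 8.137 m³/s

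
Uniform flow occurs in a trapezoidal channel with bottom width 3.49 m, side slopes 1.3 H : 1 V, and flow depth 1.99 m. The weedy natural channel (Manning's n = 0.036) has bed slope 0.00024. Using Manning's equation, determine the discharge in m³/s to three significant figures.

5.90 m³/s

A = (b + z·y)·y = (3.49 + 1.3×1.99)×1.99 = 12.09 m²
P = b + 2y√(1+z²) = 3.49 + 2×1.99×√(1+1.3²) = 10.02 m
R = A/P = 12.09/10.02 = 1.207 m
Q = (1/n)·A·R^(2/3)·S^(1/2) = (1/0.036) × 12.09 × 1.207^(2/3) × 0.00024^(1/2) = 5.900 m³/s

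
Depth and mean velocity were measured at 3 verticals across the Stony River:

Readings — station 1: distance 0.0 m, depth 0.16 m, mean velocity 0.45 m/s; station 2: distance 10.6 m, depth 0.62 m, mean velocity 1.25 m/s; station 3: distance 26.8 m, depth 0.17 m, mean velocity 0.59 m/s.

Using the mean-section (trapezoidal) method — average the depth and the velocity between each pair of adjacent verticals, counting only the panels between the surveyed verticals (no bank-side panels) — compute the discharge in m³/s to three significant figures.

9.40 m³/s

Panel 1-2: Δb = 10.6 m, d̄ = (0.16+0.62)/2 = 0.39, v̄ = (0.45+1.25)/2 = 0.85 → q = 10.6×0.39×0.85 = 3.514 m³/s
Panel 2-3: Δb = 16.2 m, d̄ = (0.62+0.17)/2 = 0.395, v̄ = (1.25+0.59)/2 = 0.92 → q = 16.2×0.395×0.92 = 5.887 m³/s
Q = Σ q = 9.401 m³/s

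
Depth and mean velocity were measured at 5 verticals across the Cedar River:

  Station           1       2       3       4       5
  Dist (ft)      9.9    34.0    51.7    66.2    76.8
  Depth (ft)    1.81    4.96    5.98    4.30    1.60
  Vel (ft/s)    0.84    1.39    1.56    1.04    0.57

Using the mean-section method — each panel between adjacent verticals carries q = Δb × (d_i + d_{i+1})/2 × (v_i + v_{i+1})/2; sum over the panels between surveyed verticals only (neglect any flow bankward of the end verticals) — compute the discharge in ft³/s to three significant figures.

Panel 1-2: Δb = 24.1 ft, d̄ = (1.81+4.96)/2 = 3.385, v̄ = (0.84+1.39)/2 = 1.115 → q = 24.1×3.385×1.115 = 90.96 ft³/s
Panel 2-3: Δb = 17.7 ft, d̄ = (4.96+5.98)/2 = 5.47, v̄ = (1.39+1.56)/2 = 1.475 → q = 17.7×5.47×1.475 = 142.8 ft³/s
Panel 3-4: Δb = 14.5 ft, d̄ = (5.98+4.30)/2 = 5.14, v̄ = (1.56+1.04)/2 = 1.3 → q = 14.5×5.14×1.3 = 96.89 ft³/s
Panel 4-5: Δb = 10.6 ft, d̄ = (4.30+1.60)/2 = 2.95, v̄ = (1.04+0.57)/2 = 0.805 → q = 10.6×2.95×0.805 = 25.17 ft³/s
Q = Σ q = 355.8 ft³/s

356 ft³/s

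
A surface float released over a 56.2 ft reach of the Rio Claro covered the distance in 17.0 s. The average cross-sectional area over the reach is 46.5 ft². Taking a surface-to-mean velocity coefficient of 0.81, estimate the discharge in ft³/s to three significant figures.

125 ft³/s

v_surface = L / t̄ = 56.2 / 17 = 3.306 ft/s
v_mean = 0.81 × 3.306 = 2.678 ft/s
Q = A × v_mean = 46.5 × 2.678 = 124.5 ft³/s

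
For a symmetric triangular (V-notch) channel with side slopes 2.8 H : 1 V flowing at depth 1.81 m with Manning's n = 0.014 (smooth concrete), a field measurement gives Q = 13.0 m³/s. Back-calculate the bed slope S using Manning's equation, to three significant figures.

0.000487

A = z·y² = 2.8×1.81² = 9.173 m²
P = 2y√(1+z²) = 2×1.81×√(1+2.8²) = 10.76 m
R = A/P = 9.173/10.76 = 0.8523 m
S = (Q·n / (1·A·R^(2/3)))² = (13.0×0.014 / (1×9.173×0.8989))² = 0.0004872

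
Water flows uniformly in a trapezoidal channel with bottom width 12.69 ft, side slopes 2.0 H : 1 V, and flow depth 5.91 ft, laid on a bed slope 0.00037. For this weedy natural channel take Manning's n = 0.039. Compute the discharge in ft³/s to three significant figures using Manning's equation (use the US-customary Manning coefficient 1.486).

254 ft³/s

A = (b + z·y)·y = (12.69 + 2.0×5.91)×5.91 = 144.9 ft²
P = b + 2y√(1+z²) = 12.69 + 2×5.91×√(1+2.0²) = 39.12 ft
R = A/P = 144.9/39.12 = 3.703 ft
Q = (1.486/n)·A·R^(2/3)·S^(1/2) = (1.486/0.039) × 144.9 × 3.703^(2/3) × 0.00037^(1/2) = 254.1 ft³/s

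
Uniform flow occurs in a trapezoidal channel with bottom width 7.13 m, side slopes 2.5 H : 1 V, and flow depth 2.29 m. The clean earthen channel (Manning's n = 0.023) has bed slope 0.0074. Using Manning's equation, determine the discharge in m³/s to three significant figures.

145 m³/s

A = (b + z·y)·y = (7.13 + 2.5×2.29)×2.29 = 29.44 m²
P = b + 2y√(1+z²) = 7.13 + 2×2.29×√(1+2.5²) = 19.46 m
R = A/P = 29.44/19.46 = 1.513 m
Q = (1/n)·A·R^(2/3)·S^(1/2) = (1/0.023) × 29.44 × 1.513^(2/3) × 0.0074^(1/2) = 145.1 m³/s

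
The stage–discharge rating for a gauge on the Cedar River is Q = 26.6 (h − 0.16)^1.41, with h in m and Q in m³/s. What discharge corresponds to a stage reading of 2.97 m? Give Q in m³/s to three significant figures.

Q = 26.6 × (2.97 − 0.16)^1.41 = 26.6 × 2.81^1.41 = 114.2 m³/s

114 m³/s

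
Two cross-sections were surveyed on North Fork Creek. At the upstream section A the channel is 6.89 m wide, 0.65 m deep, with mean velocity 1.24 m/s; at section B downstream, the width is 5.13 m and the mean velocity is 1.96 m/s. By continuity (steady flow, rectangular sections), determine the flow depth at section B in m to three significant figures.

Q = A₁V₁ = (6.89×0.65) × 1.24 = 5.553 m³/s
d₂ = Q/(b₂ V₂) = 5.553/(5.13×1.96) = 0.5523 m

0.552 m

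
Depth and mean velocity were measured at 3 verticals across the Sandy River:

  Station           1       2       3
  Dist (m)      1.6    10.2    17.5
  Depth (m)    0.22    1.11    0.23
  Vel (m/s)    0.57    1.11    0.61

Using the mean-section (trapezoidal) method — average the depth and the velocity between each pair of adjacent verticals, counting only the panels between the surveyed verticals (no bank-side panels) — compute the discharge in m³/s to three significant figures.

9.01 m³/s

Panel 1-2: Δb = 8.6 m, d̄ = (0.22+1.11)/2 = 0.665, v̄ = (0.57+1.11)/2 = 0.84 → q = 8.6×0.665×0.84 = 4.804 m³/s
Panel 2-3: Δb = 7.3 m, d̄ = (1.11+0.23)/2 = 0.67, v̄ = (1.11+0.61)/2 = 0.86 → q = 7.3×0.67×0.86 = 4.206 m³/s
Q = Σ q = 9.010 m³/s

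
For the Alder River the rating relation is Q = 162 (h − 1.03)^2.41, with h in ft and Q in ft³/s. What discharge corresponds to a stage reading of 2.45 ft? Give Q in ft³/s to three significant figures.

377 ft³/s

Q = 162 × (2.45 − 1.03)^2.41 = 162 × 1.42^2.41 = 377.2 ft³/s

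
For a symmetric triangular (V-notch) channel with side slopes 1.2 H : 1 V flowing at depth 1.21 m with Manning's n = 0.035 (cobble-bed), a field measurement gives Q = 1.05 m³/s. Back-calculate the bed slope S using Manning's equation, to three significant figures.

0.00122

A = z·y² = 1.2×1.21² = 1.757 m²
P = 2y√(1+z²) = 2×1.21×√(1+1.2²) = 3.780 m
R = A/P = 1.757/3.780 = 0.4648 m
S = (Q·n / (1·A·R^(2/3)))² = (1.05×0.035 / (1×1.757×0.6000))² = 0.001215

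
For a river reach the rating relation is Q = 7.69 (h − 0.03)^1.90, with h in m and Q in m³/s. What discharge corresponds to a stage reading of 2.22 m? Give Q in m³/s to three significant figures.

Q = 7.69 × (2.22 − 0.03)^1.90 = 7.69 × 2.19^1.90 = 34.10 m³/s

34.1 m³/s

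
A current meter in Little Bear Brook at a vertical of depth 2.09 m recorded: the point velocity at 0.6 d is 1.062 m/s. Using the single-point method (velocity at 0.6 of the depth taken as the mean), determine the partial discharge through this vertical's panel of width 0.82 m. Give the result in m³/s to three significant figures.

v̄ = v₀.₆ = 1.062 m/s
q = v̄ × d × w = 1.062 × 2.09 × 0.82 = 1.820 m³/s

1.82 m³/s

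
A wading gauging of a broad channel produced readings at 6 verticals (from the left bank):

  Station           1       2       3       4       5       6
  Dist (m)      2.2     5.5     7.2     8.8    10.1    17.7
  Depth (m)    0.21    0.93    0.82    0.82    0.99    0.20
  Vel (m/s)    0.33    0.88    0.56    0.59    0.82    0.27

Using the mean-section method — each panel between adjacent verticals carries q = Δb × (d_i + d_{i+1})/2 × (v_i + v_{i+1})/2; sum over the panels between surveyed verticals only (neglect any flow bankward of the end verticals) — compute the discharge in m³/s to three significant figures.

6.26 m³/s

Panel 1-2: Δb = 3.3 m, d̄ = (0.21+0.93)/2 = 0.57, v̄ = (0.33+0.88)/2 = 0.605 → q = 3.3×0.57×0.605 = 1.138 m³/s
Panel 2-3: Δb = 1.7 m, d̄ = (0.93+0.82)/2 = 0.875, v̄ = (0.88+0.56)/2 = 0.72 → q = 1.7×0.875×0.72 = 1.071 m³/s
Panel 3-4: Δb = 1.6 m, d̄ = (0.82+0.82)/2 = 0.82, v̄ = (0.56+0.59)/2 = 0.575 → q = 1.6×0.82×0.575 = 0.7544 m³/s
Panel 4-5: Δb = 1.3 m, d̄ = (0.82+0.99)/2 = 0.905, v̄ = (0.59+0.82)/2 = 0.705 → q = 1.3×0.905×0.705 = 0.8294 m³/s
Panel 5-6: Δb = 7.6 m, d̄ = (0.99+0.20)/2 = 0.595, v̄ = (0.82+0.27)/2 = 0.545 → q = 7.6×0.595×0.545 = 2.464 m³/s
Q = Σ q = 6.257 m³/s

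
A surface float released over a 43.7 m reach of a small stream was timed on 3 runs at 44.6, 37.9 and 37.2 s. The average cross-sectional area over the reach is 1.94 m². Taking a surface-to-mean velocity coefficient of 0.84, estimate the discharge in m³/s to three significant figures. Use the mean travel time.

t̄ = (44.6 + 37.9 + 37.2) / 3 = 39.9 s
v_surface = L / t̄ = 43.7 / 39.9 = 1.095 m/s
v_mean = 0.84 × 1.095 = 0.9200 m/s
Q = A × v_mean = 1.94 × 0.9200 = 1.785 m³/s

1.78 m³/s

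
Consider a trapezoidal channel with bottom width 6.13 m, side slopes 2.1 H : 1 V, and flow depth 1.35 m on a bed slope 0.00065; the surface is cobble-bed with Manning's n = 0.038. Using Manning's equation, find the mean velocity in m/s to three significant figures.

0.660 m/s

A = (b + z·y)·y = (6.13 + 2.1×1.35)×1.35 = 12.10 m²
P = b + 2y√(1+z²) = 6.13 + 2×1.35×√(1+2.1²) = 12.41 m
R = A/P = 12.10/12.41 = 0.9752 m
Q = (1/n)·A·R^(2/3)·S^(1/2) = (1/0.038) × 12.10 × 0.9752^(2/3) × 0.00065^(1/2) = 7.985 m³/s
V = Q/A = 7.985/12.10 = 0.6598 m/s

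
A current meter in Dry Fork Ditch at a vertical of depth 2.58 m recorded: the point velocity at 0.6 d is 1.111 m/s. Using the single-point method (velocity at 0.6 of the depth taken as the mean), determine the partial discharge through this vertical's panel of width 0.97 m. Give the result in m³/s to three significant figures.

v̄ = v₀.₆ = 1.111 m/s
q = v̄ × d × w = 1.111 × 2.58 × 0.97 = 2.780 m³/s

2.78 m³/s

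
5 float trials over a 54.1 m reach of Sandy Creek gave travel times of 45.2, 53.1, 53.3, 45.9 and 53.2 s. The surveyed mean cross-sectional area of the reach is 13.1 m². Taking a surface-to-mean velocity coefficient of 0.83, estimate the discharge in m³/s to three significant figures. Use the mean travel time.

11.7 m³/s

t̄ = (45.2 + 53.1 + 53.3 + 45.9 + 53.2) / 5 = 50.14 s
v_surface = L / t̄ = 54.1 / 50.14 = 1.079 m/s
v_mean = 0.83 × 1.079 = 0.8956 m/s
Q = A × v_mean = 13.1 × 0.8956 = 11.73 m³/s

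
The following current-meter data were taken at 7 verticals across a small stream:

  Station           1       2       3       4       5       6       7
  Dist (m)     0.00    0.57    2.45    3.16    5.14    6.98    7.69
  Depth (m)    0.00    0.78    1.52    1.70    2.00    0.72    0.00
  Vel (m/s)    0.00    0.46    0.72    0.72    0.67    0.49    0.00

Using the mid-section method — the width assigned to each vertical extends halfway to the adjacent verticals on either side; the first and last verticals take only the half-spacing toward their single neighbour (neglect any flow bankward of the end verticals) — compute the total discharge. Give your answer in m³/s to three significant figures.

w_2 = (2.45 − 0.00)/2 = 1.225 m; q_2 = 0.46 × 0.78 × 1.225 = 0.4395 m³/s
w_3 = (3.16 − 0.57)/2 = 1.295 m; q_3 = 0.72 × 1.52 × 1.295 = 1.417 m³/s
w_4 = (5.14 − 2.45)/2 = 1.345 m; q_4 = 0.72 × 1.70 × 1.345 = 1.646 m³/s
w_5 = (6.98 − 3.16)/2 = 1.91 m; q_5 = 0.67 × 2.00 × 1.91 = 2.559 m³/s
w_6 = (7.69 − 5.14)/2 = 1.275 m; q_6 = 0.49 × 0.72 × 1.275 = 0.4498 m³/s
Stations 1, 7 contribute zero (depth or velocity is 0).
Q = Σ qᵢ = 6.512 m³/s

6.51 m³/s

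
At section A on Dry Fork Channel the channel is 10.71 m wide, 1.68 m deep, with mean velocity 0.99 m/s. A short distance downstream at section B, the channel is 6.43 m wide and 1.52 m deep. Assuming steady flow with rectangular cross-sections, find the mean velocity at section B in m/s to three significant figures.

1.82 m/s

Q = A₁V₁ = (10.71×1.68) × 0.99 = 17.81 m³/s
A₂ = 6.43 × 1.52 = 9.774 m²
V₂ = Q/A₂ = 17.81/9.774 = 1.823 m/s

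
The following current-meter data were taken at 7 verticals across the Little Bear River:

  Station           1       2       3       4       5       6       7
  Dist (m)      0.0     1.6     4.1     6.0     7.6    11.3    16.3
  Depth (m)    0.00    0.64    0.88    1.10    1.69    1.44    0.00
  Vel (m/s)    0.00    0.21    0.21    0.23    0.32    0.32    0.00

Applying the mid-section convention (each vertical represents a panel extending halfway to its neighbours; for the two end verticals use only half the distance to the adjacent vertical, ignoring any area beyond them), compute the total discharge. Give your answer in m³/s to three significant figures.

w_2 = (4.1 − 0.0)/2 = 2.05 m; q_2 = 0.21 × 0.64 × 2.05 = 0.2755 m³/s
w_3 = (6.0 − 1.6)/2 = 2.2 m; q_3 = 0.21 × 0.88 × 2.2 = 0.4066 m³/s
w_4 = (7.6 − 4.1)/2 = 1.75 m; q_4 = 0.23 × 1.10 × 1.75 = 0.4428 m³/s
w_5 = (11.3 − 6.0)/2 = 2.65 m; q_5 = 0.32 × 1.69 × 2.65 = 1.433 m³/s
w_6 = (16.3 − 7.6)/2 = 4.35 m; q_6 = 0.32 × 1.44 × 4.35 = 2.004 m³/s
Stations 1, 7 contribute zero (depth or velocity is 0).
Q = Σ qᵢ = 4.562 m³/s

4.56 m³/s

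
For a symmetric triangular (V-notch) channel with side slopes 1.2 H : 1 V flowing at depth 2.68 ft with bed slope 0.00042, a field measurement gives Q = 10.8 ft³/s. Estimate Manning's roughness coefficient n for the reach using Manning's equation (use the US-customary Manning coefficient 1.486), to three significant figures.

A = z·y² = 1.2×2.68² = 8.619 ft²
P = 2y√(1+z²) = 2×2.68×√(1+1.2²) = 8.373 ft
R = A/P = 8.619/8.373 = 1.029 ft
n = (1.486/Q)·A·R^(2/3)·S^(1/2) = (1.486/10.8) × 8.619 × 1.020 × 0.02049 = 0.02478

0.0248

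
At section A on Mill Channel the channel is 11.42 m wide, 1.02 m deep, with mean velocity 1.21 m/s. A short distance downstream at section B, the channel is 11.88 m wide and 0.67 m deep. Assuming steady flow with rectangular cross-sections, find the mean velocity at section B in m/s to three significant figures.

Q = A₁V₁ = (11.42×1.02) × 1.21 = 14.09 m³/s
A₂ = 11.88 × 0.67 = 7.960 m²
V₂ = Q/A₂ = 14.09/7.960 = 1.771 m/s

1.77 m/s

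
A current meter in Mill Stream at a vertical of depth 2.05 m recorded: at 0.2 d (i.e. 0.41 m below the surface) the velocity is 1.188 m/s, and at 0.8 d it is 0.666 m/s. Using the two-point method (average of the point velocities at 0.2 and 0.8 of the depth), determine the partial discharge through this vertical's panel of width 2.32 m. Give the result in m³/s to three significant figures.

v̄ = (1.188 + 0.666) / 2 = 0.9270 m/s
q = v̄ × d × w = 0.9270 × 2.05 × 2.32 = 4.409 m³/s

4.41 m³/s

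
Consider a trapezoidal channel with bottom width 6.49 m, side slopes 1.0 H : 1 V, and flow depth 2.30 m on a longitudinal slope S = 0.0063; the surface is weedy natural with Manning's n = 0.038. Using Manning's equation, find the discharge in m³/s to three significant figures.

56.7 m³/s

A = (b + z·y)·y = (6.49 + 1.0×2.30)×2.30 = 20.22 m²
P = b + 2y√(1+z²) = 6.49 + 2×2.30×√(1+1.0²) = 13.00 m
R = A/P = 20.22/13.00 = 1.556 m
Q = (1/n)·A·R^(2/3)·S^(1/2) = (1/0.038) × 20.22 × 1.556^(2/3) × 0.0063^(1/2) = 56.70 m³/s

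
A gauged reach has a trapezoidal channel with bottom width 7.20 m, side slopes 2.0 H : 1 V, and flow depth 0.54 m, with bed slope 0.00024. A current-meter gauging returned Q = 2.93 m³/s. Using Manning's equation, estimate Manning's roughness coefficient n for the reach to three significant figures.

0.0142

A = (b + z·y)·y = (7.20 + 2.0×0.54)×0.54 = 4.471 m²
P = b + 2y√(1+z²) = 7.20 + 2×0.54×√(1+2.0²) = 9.615 m
R = A/P = 4.471/9.615 = 0.4650 m
n = (1/Q)·A·R^(2/3)·S^(1/2) = (1/2.93) × 4.471 × 0.6002 × 0.01549 = 0.01419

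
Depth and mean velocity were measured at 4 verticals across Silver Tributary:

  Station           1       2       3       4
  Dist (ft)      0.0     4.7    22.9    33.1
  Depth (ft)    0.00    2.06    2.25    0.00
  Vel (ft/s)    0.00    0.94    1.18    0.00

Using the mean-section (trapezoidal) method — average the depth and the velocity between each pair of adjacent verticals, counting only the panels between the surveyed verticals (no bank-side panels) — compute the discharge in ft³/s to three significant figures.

Panel 1-2: Δb = 4.7 ft, d̄ = (0.00+2.06)/2 = 1.03, v̄ = (0.00+0.94)/2 = 0.47 → q = 4.7×1.03×0.47 = 2.275 ft³/s
Panel 2-3: Δb = 18.2 ft, d̄ = (2.06+2.25)/2 = 2.155, v̄ = (0.94+1.18)/2 = 1.06 → q = 18.2×2.155×1.06 = 41.57 ft³/s
Panel 3-4: Δb = 10.2 ft, d̄ = (2.25+0.00)/2 = 1.125, v̄ = (1.18+0.00)/2 = 0.59 → q = 10.2×1.125×0.59 = 6.770 ft³/s
Q = Σ q = 50.62 ft³/s

50.6 ft³/s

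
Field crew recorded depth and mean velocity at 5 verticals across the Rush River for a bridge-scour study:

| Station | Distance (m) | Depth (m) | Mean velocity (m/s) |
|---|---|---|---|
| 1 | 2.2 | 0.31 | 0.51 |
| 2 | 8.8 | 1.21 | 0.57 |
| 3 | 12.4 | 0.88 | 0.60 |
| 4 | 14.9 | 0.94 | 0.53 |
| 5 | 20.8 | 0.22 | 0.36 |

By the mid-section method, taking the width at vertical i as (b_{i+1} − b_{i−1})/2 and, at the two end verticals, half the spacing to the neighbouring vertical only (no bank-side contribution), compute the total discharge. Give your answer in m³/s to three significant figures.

w_1 = (8.8 − 2.2)/2 = 3.3 m; q_1 = 0.51 × 0.31 × 3.3 = 0.5217 m³/s
w_2 = (12.4 − 2.2)/2 = 5.1 m; q_2 = 0.57 × 1.21 × 5.1 = 3.517 m³/s
w_3 = (14.9 − 8.8)/2 = 3.05 m; q_3 = 0.60 × 0.88 × 3.05 = 1.610 m³/s
w_4 = (20.8 − 12.4)/2 = 4.2 m; q_4 = 0.53 × 0.94 × 4.2 = 2.092 m³/s
w_5 = (20.8 − 14.9)/2 = 2.95 m; q_5 = 0.36 × 0.22 × 2.95 = 0.2336 m³/s
Q = Σ qᵢ = 7.976 m³/s

7.98 m³/s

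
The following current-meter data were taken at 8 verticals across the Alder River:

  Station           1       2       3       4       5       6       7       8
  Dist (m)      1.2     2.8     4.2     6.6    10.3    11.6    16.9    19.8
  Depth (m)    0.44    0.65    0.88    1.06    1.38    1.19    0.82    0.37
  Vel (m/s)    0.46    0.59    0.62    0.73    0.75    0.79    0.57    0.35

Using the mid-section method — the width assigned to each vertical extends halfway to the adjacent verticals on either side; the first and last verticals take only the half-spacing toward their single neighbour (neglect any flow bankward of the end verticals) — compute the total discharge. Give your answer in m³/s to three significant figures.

11.9 m³/s

w_1 = (2.8 − 1.2)/2 = 0.8 m; q_1 = 0.46 × 0.44 × 0.8 = 0.1619 m³/s
w_2 = (4.2 − 1.2)/2 = 1.5 m; q_2 = 0.59 × 0.65 × 1.5 = 0.5753 m³/s
w_3 = (6.6 − 2.8)/2 = 1.9 m; q_3 = 0.62 × 0.88 × 1.9 = 1.037 m³/s
w_4 = (10.3 − 4.2)/2 = 3.05 m; q_4 = 0.73 × 1.06 × 3.05 = 2.360 m³/s
w_5 = (11.6 − 6.6)/2 = 2.5 m; q_5 = 0.75 × 1.38 × 2.5 = 2.588 m³/s
w_6 = (16.9 − 10.3)/2 = 3.3 m; q_6 = 0.79 × 1.19 × 3.3 = 3.102 m³/s
w_7 = (19.8 − 11.6)/2 = 4.1 m; q_7 = 0.57 × 0.82 × 4.1 = 1.916 m³/s
w_8 = (19.8 − 16.9)/2 = 1.45 m; q_8 = 0.35 × 0.37 × 1.45 = 0.1878 m³/s
Q = Σ qᵢ = 11.93 m³/s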